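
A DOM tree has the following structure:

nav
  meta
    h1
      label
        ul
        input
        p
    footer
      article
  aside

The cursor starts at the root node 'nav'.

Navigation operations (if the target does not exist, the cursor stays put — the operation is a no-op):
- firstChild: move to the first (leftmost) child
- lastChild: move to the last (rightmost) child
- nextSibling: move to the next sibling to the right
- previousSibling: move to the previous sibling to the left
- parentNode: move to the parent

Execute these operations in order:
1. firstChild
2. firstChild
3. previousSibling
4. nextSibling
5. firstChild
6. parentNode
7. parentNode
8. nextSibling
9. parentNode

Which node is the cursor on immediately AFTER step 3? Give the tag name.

After 1 (firstChild): meta
After 2 (firstChild): h1
After 3 (previousSibling): h1 (no-op, stayed)

Answer: h1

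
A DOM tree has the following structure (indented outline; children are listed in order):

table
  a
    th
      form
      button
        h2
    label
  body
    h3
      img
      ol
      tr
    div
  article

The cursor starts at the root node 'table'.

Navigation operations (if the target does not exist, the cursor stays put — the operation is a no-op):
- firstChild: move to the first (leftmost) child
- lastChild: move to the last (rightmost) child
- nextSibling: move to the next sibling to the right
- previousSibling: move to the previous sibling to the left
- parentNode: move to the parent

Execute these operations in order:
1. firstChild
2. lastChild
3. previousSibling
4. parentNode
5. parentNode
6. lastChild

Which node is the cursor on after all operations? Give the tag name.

After 1 (firstChild): a
After 2 (lastChild): label
After 3 (previousSibling): th
After 4 (parentNode): a
After 5 (parentNode): table
After 6 (lastChild): article

Answer: article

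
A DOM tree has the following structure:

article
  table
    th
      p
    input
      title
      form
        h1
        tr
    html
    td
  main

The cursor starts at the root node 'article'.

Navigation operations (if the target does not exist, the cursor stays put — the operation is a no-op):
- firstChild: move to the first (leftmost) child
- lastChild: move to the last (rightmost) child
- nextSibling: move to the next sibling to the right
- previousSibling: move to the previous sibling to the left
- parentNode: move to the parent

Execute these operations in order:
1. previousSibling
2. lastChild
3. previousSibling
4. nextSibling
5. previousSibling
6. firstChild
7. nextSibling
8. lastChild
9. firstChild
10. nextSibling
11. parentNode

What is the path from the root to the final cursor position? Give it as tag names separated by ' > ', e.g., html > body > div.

Answer: article > table > input > form

Derivation:
After 1 (previousSibling): article (no-op, stayed)
After 2 (lastChild): main
After 3 (previousSibling): table
After 4 (nextSibling): main
After 5 (previousSibling): table
After 6 (firstChild): th
After 7 (nextSibling): input
After 8 (lastChild): form
After 9 (firstChild): h1
After 10 (nextSibling): tr
After 11 (parentNode): form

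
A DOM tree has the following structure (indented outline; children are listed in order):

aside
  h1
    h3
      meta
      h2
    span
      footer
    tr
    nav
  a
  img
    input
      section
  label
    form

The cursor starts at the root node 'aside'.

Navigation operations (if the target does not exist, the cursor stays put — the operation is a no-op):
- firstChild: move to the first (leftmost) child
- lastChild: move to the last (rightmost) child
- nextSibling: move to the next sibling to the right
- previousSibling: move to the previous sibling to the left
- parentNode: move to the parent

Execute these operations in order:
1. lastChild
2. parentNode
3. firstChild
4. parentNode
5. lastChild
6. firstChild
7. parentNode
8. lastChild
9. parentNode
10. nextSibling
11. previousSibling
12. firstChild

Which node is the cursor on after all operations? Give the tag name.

Answer: input

Derivation:
After 1 (lastChild): label
After 2 (parentNode): aside
After 3 (firstChild): h1
After 4 (parentNode): aside
After 5 (lastChild): label
After 6 (firstChild): form
After 7 (parentNode): label
After 8 (lastChild): form
After 9 (parentNode): label
After 10 (nextSibling): label (no-op, stayed)
After 11 (previousSibling): img
After 12 (firstChild): input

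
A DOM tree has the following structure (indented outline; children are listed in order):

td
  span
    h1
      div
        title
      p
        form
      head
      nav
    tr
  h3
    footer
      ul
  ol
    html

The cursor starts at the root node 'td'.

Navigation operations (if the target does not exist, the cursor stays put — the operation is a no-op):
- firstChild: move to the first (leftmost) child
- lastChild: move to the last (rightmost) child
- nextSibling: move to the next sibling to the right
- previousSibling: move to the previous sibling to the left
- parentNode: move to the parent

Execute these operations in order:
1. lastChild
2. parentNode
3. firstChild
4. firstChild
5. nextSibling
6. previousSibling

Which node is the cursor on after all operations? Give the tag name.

Answer: h1

Derivation:
After 1 (lastChild): ol
After 2 (parentNode): td
After 3 (firstChild): span
After 4 (firstChild): h1
After 5 (nextSibling): tr
After 6 (previousSibling): h1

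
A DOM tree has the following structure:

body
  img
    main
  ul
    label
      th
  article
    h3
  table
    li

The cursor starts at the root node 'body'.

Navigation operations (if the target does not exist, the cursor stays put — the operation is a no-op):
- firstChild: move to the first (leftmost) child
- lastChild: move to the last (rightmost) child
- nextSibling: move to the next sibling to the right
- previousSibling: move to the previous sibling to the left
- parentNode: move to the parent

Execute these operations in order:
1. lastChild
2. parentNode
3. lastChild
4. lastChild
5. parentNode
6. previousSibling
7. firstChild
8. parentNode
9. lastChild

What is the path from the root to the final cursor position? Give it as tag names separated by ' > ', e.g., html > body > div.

Answer: body > article > h3

Derivation:
After 1 (lastChild): table
After 2 (parentNode): body
After 3 (lastChild): table
After 4 (lastChild): li
After 5 (parentNode): table
After 6 (previousSibling): article
After 7 (firstChild): h3
After 8 (parentNode): article
After 9 (lastChild): h3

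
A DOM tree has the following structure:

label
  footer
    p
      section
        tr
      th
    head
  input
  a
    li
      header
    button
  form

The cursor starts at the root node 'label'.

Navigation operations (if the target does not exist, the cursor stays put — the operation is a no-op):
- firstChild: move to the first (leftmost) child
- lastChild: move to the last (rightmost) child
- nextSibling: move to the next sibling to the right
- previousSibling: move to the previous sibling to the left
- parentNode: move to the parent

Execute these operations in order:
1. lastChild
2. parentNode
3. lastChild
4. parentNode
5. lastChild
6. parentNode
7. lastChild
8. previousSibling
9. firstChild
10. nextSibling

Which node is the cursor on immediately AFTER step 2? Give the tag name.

After 1 (lastChild): form
After 2 (parentNode): label

Answer: label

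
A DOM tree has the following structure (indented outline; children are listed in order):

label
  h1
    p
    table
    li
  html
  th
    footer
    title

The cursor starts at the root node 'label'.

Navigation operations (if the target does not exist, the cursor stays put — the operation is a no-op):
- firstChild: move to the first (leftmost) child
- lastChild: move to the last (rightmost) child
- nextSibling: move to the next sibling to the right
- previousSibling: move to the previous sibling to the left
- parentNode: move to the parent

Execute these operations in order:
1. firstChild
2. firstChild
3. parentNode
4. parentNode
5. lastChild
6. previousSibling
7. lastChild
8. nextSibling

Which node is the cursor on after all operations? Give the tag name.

Answer: th

Derivation:
After 1 (firstChild): h1
After 2 (firstChild): p
After 3 (parentNode): h1
After 4 (parentNode): label
After 5 (lastChild): th
After 6 (previousSibling): html
After 7 (lastChild): html (no-op, stayed)
After 8 (nextSibling): th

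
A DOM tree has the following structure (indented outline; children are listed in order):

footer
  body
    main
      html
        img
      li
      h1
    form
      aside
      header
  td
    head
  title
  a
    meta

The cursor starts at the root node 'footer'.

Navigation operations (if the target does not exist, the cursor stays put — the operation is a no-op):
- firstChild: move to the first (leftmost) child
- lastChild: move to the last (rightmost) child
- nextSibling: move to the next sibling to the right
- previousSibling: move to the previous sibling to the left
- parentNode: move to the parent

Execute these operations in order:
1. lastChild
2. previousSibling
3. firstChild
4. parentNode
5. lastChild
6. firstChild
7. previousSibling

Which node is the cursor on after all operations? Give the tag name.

After 1 (lastChild): a
After 2 (previousSibling): title
After 3 (firstChild): title (no-op, stayed)
After 4 (parentNode): footer
After 5 (lastChild): a
After 6 (firstChild): meta
After 7 (previousSibling): meta (no-op, stayed)

Answer: meta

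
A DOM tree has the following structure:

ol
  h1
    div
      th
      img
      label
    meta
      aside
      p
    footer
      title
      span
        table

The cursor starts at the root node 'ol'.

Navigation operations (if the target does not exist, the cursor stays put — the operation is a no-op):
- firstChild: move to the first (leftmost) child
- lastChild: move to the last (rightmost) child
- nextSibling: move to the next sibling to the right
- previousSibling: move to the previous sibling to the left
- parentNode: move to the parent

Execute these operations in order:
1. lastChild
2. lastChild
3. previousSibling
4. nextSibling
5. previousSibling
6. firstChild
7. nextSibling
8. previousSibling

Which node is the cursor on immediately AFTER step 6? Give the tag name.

Answer: aside

Derivation:
After 1 (lastChild): h1
After 2 (lastChild): footer
After 3 (previousSibling): meta
After 4 (nextSibling): footer
After 5 (previousSibling): meta
After 6 (firstChild): aside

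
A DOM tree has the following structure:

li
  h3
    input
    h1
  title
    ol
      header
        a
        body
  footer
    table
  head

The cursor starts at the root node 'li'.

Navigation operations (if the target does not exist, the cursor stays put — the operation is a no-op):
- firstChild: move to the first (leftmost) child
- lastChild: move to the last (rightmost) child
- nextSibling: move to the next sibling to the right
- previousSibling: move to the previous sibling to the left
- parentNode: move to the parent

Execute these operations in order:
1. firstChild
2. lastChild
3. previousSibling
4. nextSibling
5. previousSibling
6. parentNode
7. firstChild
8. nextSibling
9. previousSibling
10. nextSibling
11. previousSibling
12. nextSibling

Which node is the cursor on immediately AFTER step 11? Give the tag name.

Answer: input

Derivation:
After 1 (firstChild): h3
After 2 (lastChild): h1
After 3 (previousSibling): input
After 4 (nextSibling): h1
After 5 (previousSibling): input
After 6 (parentNode): h3
After 7 (firstChild): input
After 8 (nextSibling): h1
After 9 (previousSibling): input
After 10 (nextSibling): h1
After 11 (previousSibling): input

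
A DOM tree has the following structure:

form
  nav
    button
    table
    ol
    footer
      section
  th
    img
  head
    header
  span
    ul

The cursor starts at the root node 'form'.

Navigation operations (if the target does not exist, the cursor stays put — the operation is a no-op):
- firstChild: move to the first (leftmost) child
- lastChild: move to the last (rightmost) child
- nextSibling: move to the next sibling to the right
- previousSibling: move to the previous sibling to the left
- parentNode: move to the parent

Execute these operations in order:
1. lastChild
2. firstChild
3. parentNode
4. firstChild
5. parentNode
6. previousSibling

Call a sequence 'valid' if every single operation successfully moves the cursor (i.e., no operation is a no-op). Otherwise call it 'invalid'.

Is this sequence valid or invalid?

Answer: valid

Derivation:
After 1 (lastChild): span
After 2 (firstChild): ul
After 3 (parentNode): span
After 4 (firstChild): ul
After 5 (parentNode): span
After 6 (previousSibling): head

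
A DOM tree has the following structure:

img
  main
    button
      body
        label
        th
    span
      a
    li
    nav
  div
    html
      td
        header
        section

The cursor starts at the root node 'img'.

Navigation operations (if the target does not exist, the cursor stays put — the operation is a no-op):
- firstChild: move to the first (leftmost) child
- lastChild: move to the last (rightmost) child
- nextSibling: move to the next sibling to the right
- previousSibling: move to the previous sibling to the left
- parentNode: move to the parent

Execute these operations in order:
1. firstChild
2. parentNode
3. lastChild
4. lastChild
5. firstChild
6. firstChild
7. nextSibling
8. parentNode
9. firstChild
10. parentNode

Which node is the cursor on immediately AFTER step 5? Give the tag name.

After 1 (firstChild): main
After 2 (parentNode): img
After 3 (lastChild): div
After 4 (lastChild): html
After 5 (firstChild): td

Answer: td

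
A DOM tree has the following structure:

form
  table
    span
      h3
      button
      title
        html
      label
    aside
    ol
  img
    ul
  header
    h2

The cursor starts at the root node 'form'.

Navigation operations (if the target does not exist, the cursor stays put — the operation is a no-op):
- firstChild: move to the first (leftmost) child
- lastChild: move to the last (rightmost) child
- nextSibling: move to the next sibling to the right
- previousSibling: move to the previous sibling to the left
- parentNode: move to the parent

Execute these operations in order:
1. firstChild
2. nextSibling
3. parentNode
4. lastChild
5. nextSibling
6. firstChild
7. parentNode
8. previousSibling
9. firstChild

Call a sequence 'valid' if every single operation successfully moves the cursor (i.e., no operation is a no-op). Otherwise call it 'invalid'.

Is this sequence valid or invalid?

Answer: invalid

Derivation:
After 1 (firstChild): table
After 2 (nextSibling): img
After 3 (parentNode): form
After 4 (lastChild): header
After 5 (nextSibling): header (no-op, stayed)
After 6 (firstChild): h2
After 7 (parentNode): header
After 8 (previousSibling): img
After 9 (firstChild): ul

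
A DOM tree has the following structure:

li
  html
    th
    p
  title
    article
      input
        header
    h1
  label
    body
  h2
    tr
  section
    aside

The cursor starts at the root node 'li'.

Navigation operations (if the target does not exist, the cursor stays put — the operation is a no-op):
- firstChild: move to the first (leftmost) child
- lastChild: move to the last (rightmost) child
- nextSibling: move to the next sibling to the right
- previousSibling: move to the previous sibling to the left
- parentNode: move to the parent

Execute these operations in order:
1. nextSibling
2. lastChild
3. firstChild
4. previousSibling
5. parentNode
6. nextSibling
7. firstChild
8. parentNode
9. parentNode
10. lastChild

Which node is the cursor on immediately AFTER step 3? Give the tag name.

After 1 (nextSibling): li (no-op, stayed)
After 2 (lastChild): section
After 3 (firstChild): aside

Answer: aside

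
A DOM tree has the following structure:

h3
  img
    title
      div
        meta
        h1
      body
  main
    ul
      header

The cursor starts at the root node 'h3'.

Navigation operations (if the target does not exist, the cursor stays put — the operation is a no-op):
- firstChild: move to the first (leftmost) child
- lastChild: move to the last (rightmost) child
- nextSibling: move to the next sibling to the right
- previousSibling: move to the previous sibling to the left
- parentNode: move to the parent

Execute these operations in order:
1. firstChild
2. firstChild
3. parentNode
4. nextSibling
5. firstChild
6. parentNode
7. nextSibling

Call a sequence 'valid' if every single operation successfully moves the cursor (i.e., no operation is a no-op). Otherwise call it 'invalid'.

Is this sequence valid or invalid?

Answer: invalid

Derivation:
After 1 (firstChild): img
After 2 (firstChild): title
After 3 (parentNode): img
After 4 (nextSibling): main
After 5 (firstChild): ul
After 6 (parentNode): main
After 7 (nextSibling): main (no-op, stayed)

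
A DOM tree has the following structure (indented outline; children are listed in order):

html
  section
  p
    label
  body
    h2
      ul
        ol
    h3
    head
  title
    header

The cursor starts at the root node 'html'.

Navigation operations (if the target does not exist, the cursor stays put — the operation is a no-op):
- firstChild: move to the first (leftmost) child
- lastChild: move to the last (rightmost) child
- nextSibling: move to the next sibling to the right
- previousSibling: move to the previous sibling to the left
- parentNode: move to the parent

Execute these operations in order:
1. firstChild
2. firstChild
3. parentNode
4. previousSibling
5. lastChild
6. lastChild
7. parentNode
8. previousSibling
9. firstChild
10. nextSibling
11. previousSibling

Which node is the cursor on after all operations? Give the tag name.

Answer: h2

Derivation:
After 1 (firstChild): section
After 2 (firstChild): section (no-op, stayed)
After 3 (parentNode): html
After 4 (previousSibling): html (no-op, stayed)
After 5 (lastChild): title
After 6 (lastChild): header
After 7 (parentNode): title
After 8 (previousSibling): body
After 9 (firstChild): h2
After 10 (nextSibling): h3
After 11 (previousSibling): h2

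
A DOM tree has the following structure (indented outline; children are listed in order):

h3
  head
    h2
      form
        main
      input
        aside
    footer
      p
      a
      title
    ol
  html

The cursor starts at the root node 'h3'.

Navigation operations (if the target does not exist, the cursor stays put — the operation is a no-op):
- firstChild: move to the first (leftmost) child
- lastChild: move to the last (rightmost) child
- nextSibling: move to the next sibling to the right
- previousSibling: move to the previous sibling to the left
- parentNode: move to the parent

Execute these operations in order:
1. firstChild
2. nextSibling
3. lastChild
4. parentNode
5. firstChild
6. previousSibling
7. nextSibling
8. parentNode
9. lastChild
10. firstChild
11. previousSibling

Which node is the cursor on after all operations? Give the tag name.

After 1 (firstChild): head
After 2 (nextSibling): html
After 3 (lastChild): html (no-op, stayed)
After 4 (parentNode): h3
After 5 (firstChild): head
After 6 (previousSibling): head (no-op, stayed)
After 7 (nextSibling): html
After 8 (parentNode): h3
After 9 (lastChild): html
After 10 (firstChild): html (no-op, stayed)
After 11 (previousSibling): head

Answer: head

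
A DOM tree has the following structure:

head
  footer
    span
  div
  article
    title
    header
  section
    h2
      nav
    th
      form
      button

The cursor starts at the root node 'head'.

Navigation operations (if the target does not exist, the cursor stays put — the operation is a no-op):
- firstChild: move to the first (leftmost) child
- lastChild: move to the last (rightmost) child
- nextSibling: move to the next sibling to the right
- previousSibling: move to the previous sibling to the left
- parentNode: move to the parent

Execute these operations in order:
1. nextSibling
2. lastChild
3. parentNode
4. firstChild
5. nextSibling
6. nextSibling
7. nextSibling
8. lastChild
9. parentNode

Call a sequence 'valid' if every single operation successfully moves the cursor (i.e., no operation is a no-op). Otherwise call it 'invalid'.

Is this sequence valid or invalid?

Answer: invalid

Derivation:
After 1 (nextSibling): head (no-op, stayed)
After 2 (lastChild): section
After 3 (parentNode): head
After 4 (firstChild): footer
After 5 (nextSibling): div
After 6 (nextSibling): article
After 7 (nextSibling): section
After 8 (lastChild): th
After 9 (parentNode): section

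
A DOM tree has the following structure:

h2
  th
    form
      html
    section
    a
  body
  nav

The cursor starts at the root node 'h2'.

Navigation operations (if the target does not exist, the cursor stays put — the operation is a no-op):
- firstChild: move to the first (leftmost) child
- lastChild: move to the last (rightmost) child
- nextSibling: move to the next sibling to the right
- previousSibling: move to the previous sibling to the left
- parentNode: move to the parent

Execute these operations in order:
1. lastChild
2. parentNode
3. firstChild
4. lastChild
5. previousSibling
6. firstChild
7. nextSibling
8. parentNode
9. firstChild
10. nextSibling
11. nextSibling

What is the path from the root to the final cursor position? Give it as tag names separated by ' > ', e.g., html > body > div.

Answer: h2 > th > a

Derivation:
After 1 (lastChild): nav
After 2 (parentNode): h2
After 3 (firstChild): th
After 4 (lastChild): a
After 5 (previousSibling): section
After 6 (firstChild): section (no-op, stayed)
After 7 (nextSibling): a
After 8 (parentNode): th
After 9 (firstChild): form
After 10 (nextSibling): section
After 11 (nextSibling): a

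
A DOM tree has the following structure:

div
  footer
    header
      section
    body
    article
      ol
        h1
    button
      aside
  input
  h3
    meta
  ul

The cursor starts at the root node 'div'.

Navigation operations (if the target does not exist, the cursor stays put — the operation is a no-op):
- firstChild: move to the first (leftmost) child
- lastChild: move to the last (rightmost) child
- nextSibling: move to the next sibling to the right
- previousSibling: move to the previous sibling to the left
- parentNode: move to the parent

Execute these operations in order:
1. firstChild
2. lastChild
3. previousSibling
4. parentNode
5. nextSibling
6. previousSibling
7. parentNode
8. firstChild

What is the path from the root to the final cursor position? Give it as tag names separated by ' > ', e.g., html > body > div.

Answer: div > footer

Derivation:
After 1 (firstChild): footer
After 2 (lastChild): button
After 3 (previousSibling): article
After 4 (parentNode): footer
After 5 (nextSibling): input
After 6 (previousSibling): footer
After 7 (parentNode): div
After 8 (firstChild): footer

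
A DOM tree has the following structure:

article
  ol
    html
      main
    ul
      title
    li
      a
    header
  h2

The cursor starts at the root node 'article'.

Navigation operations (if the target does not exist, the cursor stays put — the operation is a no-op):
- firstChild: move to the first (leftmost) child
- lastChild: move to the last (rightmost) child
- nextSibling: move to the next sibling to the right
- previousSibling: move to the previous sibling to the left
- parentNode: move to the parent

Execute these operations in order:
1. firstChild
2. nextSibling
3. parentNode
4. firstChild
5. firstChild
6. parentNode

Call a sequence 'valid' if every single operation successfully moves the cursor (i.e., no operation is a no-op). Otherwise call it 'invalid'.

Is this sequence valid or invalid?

After 1 (firstChild): ol
After 2 (nextSibling): h2
After 3 (parentNode): article
After 4 (firstChild): ol
After 5 (firstChild): html
After 6 (parentNode): ol

Answer: valid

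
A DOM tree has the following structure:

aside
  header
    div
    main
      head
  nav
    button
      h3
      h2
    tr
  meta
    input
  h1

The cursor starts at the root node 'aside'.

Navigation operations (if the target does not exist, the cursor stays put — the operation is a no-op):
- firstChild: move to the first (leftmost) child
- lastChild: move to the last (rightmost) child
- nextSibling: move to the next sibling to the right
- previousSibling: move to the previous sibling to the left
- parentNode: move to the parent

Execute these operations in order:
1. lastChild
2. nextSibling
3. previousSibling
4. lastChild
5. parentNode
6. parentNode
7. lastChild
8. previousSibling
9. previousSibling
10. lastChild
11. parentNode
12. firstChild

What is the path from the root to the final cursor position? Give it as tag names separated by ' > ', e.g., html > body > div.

After 1 (lastChild): h1
After 2 (nextSibling): h1 (no-op, stayed)
After 3 (previousSibling): meta
After 4 (lastChild): input
After 5 (parentNode): meta
After 6 (parentNode): aside
After 7 (lastChild): h1
After 8 (previousSibling): meta
After 9 (previousSibling): nav
After 10 (lastChild): tr
After 11 (parentNode): nav
After 12 (firstChild): button

Answer: aside > nav > button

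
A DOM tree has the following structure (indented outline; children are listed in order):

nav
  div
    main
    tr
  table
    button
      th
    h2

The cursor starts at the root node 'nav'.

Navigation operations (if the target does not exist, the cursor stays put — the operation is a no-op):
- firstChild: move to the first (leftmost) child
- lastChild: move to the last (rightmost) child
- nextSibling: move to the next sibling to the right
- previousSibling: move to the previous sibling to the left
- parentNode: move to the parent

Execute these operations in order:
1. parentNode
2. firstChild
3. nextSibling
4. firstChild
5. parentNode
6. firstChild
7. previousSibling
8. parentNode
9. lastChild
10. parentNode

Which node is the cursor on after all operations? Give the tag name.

Answer: table

Derivation:
After 1 (parentNode): nav (no-op, stayed)
After 2 (firstChild): div
After 3 (nextSibling): table
After 4 (firstChild): button
After 5 (parentNode): table
After 6 (firstChild): button
After 7 (previousSibling): button (no-op, stayed)
After 8 (parentNode): table
After 9 (lastChild): h2
After 10 (parentNode): table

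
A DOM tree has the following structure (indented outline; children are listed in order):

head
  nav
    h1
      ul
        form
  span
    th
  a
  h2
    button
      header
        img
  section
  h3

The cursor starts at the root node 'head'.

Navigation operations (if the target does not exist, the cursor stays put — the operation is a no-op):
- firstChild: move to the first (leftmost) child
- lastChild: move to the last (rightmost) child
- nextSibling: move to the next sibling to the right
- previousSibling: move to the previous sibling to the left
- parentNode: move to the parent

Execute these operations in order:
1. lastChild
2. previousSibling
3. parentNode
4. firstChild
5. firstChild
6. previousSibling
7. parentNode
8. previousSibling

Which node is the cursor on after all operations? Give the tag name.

After 1 (lastChild): h3
After 2 (previousSibling): section
After 3 (parentNode): head
After 4 (firstChild): nav
After 5 (firstChild): h1
After 6 (previousSibling): h1 (no-op, stayed)
After 7 (parentNode): nav
After 8 (previousSibling): nav (no-op, stayed)

Answer: nav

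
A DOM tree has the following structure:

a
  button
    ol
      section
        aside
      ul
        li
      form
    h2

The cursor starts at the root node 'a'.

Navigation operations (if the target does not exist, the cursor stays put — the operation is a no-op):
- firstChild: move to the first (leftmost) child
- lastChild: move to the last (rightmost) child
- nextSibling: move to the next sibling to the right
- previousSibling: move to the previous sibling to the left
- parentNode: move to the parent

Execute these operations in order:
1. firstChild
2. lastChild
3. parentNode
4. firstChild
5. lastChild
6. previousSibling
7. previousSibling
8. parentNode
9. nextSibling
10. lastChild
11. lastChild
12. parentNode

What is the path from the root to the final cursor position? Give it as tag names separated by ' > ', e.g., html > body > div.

Answer: a > button

Derivation:
After 1 (firstChild): button
After 2 (lastChild): h2
After 3 (parentNode): button
After 4 (firstChild): ol
After 5 (lastChild): form
After 6 (previousSibling): ul
After 7 (previousSibling): section
After 8 (parentNode): ol
After 9 (nextSibling): h2
After 10 (lastChild): h2 (no-op, stayed)
After 11 (lastChild): h2 (no-op, stayed)
After 12 (parentNode): button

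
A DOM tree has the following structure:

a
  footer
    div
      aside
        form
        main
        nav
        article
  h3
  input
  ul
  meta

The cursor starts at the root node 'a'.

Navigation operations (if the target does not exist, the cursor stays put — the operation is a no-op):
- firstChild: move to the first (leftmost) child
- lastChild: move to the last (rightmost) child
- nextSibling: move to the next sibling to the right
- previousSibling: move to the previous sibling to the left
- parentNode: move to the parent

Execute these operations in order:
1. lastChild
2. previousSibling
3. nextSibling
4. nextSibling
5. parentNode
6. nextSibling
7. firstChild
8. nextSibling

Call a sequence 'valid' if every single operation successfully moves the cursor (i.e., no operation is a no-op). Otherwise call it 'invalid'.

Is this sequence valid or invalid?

After 1 (lastChild): meta
After 2 (previousSibling): ul
After 3 (nextSibling): meta
After 4 (nextSibling): meta (no-op, stayed)
After 5 (parentNode): a
After 6 (nextSibling): a (no-op, stayed)
After 7 (firstChild): footer
After 8 (nextSibling): h3

Answer: invalid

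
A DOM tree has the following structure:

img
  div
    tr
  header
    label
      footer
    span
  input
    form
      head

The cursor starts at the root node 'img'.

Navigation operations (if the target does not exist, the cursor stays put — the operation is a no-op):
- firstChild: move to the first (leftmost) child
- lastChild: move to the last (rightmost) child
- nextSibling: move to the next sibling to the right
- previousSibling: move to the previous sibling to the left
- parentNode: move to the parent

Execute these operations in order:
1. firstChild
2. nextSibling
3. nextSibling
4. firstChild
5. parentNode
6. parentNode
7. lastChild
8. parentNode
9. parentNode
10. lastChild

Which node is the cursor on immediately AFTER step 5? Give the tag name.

After 1 (firstChild): div
After 2 (nextSibling): header
After 3 (nextSibling): input
After 4 (firstChild): form
After 5 (parentNode): input

Answer: input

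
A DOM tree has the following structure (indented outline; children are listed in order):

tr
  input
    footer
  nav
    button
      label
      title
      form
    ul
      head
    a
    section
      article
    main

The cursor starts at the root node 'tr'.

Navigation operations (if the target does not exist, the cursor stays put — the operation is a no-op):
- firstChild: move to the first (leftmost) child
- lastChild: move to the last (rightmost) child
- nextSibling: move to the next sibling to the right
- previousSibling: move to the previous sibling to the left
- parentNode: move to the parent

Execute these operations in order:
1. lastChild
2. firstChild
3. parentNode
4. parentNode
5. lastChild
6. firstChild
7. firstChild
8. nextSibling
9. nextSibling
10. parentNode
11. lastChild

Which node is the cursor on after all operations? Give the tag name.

After 1 (lastChild): nav
After 2 (firstChild): button
After 3 (parentNode): nav
After 4 (parentNode): tr
After 5 (lastChild): nav
After 6 (firstChild): button
After 7 (firstChild): label
After 8 (nextSibling): title
After 9 (nextSibling): form
After 10 (parentNode): button
After 11 (lastChild): form

Answer: form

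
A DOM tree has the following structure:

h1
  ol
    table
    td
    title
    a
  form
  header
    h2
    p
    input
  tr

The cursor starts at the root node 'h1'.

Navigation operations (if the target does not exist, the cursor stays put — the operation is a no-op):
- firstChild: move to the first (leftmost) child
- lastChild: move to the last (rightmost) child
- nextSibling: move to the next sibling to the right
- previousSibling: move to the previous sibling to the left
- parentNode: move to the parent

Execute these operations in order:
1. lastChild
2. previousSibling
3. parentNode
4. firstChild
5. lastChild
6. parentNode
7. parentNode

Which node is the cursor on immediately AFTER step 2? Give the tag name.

Answer: header

Derivation:
After 1 (lastChild): tr
After 2 (previousSibling): header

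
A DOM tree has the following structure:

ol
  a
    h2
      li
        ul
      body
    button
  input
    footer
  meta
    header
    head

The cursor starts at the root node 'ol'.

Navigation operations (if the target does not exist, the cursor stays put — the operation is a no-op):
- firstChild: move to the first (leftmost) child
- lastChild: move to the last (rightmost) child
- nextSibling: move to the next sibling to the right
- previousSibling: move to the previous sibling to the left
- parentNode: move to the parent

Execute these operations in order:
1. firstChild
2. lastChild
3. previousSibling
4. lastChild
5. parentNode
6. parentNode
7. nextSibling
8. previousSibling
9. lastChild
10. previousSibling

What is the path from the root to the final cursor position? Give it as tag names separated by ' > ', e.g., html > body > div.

After 1 (firstChild): a
After 2 (lastChild): button
After 3 (previousSibling): h2
After 4 (lastChild): body
After 5 (parentNode): h2
After 6 (parentNode): a
After 7 (nextSibling): input
After 8 (previousSibling): a
After 9 (lastChild): button
After 10 (previousSibling): h2

Answer: ol > a > h2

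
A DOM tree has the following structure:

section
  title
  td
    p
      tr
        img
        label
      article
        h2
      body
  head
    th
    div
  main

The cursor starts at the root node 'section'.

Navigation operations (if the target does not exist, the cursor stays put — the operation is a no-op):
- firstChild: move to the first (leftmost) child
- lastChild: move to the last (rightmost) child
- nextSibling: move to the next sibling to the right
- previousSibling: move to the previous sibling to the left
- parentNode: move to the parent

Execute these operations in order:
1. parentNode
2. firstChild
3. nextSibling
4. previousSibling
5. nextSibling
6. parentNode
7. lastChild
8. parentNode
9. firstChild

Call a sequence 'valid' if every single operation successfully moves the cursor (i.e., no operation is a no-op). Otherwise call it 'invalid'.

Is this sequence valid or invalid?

Answer: invalid

Derivation:
After 1 (parentNode): section (no-op, stayed)
After 2 (firstChild): title
After 3 (nextSibling): td
After 4 (previousSibling): title
After 5 (nextSibling): td
After 6 (parentNode): section
After 7 (lastChild): main
After 8 (parentNode): section
After 9 (firstChild): title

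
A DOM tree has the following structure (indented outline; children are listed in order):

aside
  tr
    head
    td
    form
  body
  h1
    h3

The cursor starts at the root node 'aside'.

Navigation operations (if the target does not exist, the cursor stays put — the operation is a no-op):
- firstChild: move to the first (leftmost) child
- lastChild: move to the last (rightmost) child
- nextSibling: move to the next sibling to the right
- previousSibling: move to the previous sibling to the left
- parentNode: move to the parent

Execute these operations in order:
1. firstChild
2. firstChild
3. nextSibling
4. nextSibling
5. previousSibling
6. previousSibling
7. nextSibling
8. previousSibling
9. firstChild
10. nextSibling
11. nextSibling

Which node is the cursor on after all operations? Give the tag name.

Answer: form

Derivation:
After 1 (firstChild): tr
After 2 (firstChild): head
After 3 (nextSibling): td
After 4 (nextSibling): form
After 5 (previousSibling): td
After 6 (previousSibling): head
After 7 (nextSibling): td
After 8 (previousSibling): head
After 9 (firstChild): head (no-op, stayed)
After 10 (nextSibling): td
After 11 (nextSibling): form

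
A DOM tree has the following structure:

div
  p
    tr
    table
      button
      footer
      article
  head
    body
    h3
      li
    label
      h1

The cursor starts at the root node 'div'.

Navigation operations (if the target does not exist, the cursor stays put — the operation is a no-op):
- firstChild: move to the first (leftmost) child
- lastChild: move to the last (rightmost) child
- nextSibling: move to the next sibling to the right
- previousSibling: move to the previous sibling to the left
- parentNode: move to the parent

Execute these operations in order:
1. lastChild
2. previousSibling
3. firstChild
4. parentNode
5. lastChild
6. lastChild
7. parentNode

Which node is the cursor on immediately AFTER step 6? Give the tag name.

After 1 (lastChild): head
After 2 (previousSibling): p
After 3 (firstChild): tr
After 4 (parentNode): p
After 5 (lastChild): table
After 6 (lastChild): article

Answer: article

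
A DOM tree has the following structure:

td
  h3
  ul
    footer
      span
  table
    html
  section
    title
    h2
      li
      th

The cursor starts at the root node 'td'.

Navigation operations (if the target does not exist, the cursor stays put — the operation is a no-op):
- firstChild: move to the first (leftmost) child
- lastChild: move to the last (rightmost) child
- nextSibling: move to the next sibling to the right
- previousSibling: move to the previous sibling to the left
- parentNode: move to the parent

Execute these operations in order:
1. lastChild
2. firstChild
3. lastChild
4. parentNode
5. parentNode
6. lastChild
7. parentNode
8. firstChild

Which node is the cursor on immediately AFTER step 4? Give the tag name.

Answer: section

Derivation:
After 1 (lastChild): section
After 2 (firstChild): title
After 3 (lastChild): title (no-op, stayed)
After 4 (parentNode): section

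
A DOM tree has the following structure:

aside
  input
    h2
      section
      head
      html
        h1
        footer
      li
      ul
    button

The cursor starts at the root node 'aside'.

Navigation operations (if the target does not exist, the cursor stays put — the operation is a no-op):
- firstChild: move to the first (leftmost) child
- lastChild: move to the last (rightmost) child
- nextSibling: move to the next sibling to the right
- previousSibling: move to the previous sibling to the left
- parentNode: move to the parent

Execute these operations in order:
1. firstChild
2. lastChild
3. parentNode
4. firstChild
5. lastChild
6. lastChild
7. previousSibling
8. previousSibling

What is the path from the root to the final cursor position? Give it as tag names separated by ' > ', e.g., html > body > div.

Answer: aside > input > h2 > html

Derivation:
After 1 (firstChild): input
After 2 (lastChild): button
After 3 (parentNode): input
After 4 (firstChild): h2
After 5 (lastChild): ul
After 6 (lastChild): ul (no-op, stayed)
After 7 (previousSibling): li
After 8 (previousSibling): html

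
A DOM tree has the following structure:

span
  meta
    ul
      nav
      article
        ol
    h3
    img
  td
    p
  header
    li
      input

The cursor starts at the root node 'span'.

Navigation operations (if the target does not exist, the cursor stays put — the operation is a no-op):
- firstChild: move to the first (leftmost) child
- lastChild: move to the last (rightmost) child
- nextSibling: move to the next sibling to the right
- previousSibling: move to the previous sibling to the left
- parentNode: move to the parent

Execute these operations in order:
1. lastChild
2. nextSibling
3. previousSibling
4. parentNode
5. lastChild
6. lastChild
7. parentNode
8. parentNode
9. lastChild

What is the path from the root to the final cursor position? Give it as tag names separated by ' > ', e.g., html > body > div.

Answer: span > header

Derivation:
After 1 (lastChild): header
After 2 (nextSibling): header (no-op, stayed)
After 3 (previousSibling): td
After 4 (parentNode): span
After 5 (lastChild): header
After 6 (lastChild): li
After 7 (parentNode): header
After 8 (parentNode): span
After 9 (lastChild): header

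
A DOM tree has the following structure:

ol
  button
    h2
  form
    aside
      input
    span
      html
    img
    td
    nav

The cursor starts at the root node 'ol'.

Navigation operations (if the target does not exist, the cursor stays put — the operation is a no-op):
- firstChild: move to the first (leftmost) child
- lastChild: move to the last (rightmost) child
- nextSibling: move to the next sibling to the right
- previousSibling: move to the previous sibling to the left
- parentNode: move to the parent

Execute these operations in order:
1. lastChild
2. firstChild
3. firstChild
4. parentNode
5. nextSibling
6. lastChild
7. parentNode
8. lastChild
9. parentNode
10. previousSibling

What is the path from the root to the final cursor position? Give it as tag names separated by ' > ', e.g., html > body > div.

Answer: ol > form > aside

Derivation:
After 1 (lastChild): form
After 2 (firstChild): aside
After 3 (firstChild): input
After 4 (parentNode): aside
After 5 (nextSibling): span
After 6 (lastChild): html
After 7 (parentNode): span
After 8 (lastChild): html
After 9 (parentNode): span
After 10 (previousSibling): aside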